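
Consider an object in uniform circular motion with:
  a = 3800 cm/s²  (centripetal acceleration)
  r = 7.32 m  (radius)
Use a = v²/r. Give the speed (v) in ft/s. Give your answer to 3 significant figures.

54.7 ft/s

Rearranging a = v²/r for v: v = √(a·r).
a = 3800 cm/s² = 38.00 m/s²; r = 7.32 m.
v = 16.68 m/s
16.68 m/s × (1 ft/s / 0.3048 m/s) = 54.72 ft/s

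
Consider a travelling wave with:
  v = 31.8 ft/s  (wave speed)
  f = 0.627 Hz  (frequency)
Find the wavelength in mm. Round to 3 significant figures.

15500 mm

Solving v = f·λ for λ: λ = v/f.
v = 31.8 ft/s = 9.693 m/s; f = 0.627 Hz.
λ = 15.46 m
15.46 m × (1 mm / 0.001000 m) = 15459 mm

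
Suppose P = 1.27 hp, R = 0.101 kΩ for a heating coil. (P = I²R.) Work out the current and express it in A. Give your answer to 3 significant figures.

3.06 A

Rearranging P = I²R for I: I = √(P/R).
P = 1.27 hp = 947.0 W; R = 0.101 kΩ = 101.0 Ω.
I = 3.062 A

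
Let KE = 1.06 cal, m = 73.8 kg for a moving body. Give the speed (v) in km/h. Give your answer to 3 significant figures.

Rearranging: v = √(2·KE/m).
KE = 1.06 cal = 4.435 J; m = 73.8 kg.
v = 0.3467 m/s
0.3467 m/s × (1 km/h / 0.2778 m/s) = 1.248 km/h

1.25 km/h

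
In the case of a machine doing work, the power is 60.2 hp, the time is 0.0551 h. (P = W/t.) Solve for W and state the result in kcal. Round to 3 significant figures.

Rearranging P = W/t for W: W = P·t.
P = 60.2 hp = 44891 W; t = 0.0551 h = 198.4 s.
W = 8.905×10^6 J
8.905×10^6 J × (1 kcal / 4184 J) = 2128 kcal

2130 kcal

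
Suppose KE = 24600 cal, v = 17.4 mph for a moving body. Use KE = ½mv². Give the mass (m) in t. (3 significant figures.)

3.40 t

Rearranging: m = 2·KE/v².
KE = 24600 cal = 1.029×10^5 J; v = 17.4 mph = 7.778 m/s.
m = 3402 kg
3402 kg × (1 t / 1000 kg) = 3.402 t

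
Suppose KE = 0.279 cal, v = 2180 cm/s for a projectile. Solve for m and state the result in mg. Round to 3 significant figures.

Solving KE = ½mv² for m: m = 2·KE/v².
KE = 0.279 cal = 1.167 J; v = 2180 cm/s = 21.80 m/s.
m = 0.004913 kg
0.004913 kg × (1 mg / 1.000×10^-6 kg) = 4913 mg

4910 mg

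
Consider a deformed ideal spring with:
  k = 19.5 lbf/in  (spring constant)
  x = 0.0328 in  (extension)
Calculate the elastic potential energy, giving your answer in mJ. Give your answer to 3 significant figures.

Directly: U = ½kx².
k = 19.5 lbf/in = 3415 N/m; x = 0.0328 in = 8.331×10^-4 m.
U = 0.001185 J
0.001185 J × (1 mJ / 0.001000 J) = 1.185 mJ

1.19 mJ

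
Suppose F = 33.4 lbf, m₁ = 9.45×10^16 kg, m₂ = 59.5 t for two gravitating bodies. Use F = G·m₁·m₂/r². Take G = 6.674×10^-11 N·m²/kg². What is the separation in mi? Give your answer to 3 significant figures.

31.2 mi

From Newton's law of gravitation: r = √(G·m₁m₂/F).
F = 33.4 lbf = 148.6 N; m₁ = 9.45×10^16 kg; m₂ = 59.5 t = 59500 kg; G = 6.674×10^-11 N·m²/kg².
r = 50258 m
50258 m × (1 mi / 1609 m) = 31.23 mi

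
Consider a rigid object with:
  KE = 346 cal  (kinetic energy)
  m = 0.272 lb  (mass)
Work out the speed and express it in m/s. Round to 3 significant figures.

Rearranging KE = ½mv² for v: v = √(2·KE/m).
KE = 346 cal = 1448 J; m = 0.272 lb = 0.1234 kg.
v = 153.2 m/s

153 m/s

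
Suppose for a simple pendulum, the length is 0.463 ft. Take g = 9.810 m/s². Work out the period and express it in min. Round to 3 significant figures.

0.0126 min

Directly: T = 2π√(L/g).
L = 0.463 ft = 0.1411 m; g = 9.810 m/s².
T = 0.7536 s
0.7536 s × (1 min / 60.00 s) = 0.01256 min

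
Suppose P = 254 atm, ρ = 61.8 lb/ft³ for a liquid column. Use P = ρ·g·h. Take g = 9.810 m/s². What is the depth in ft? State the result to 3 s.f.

8690 ft

Solving P = ρ·g·h for h: h = P/(ρ·g).
P = 254 atm = 2.574×10^7 Pa; ρ = 61.8 lb/ft³ = 989.9 kg/m³; g = 9.810 m/s².
h = 2650 m
2650 m × (1 ft / 0.3048 m) = 8695 ft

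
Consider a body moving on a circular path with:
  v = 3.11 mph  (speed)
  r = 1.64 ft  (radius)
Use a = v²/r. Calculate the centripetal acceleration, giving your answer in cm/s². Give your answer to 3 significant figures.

387 cm/s²

Directly: a = v²/r.
v = 3.11 mph = 1.390 m/s; r = 1.64 ft = 0.4999 m.
a = 3.867 m/s²
3.867 m/s² × (1 cm/s² / 0.01000 m/s²) = 386.7 cm/s²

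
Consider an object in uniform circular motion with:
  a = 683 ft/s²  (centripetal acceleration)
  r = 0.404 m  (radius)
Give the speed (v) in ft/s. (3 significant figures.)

Rearranging: v = √(a·r).
a = 683 ft/s² = 208.2 m/s²; r = 0.404 m.
v = 9.171 m/s
9.171 m/s × (1 ft/s / 0.3048 m/s) = 30.09 ft/s

30.1 ft/s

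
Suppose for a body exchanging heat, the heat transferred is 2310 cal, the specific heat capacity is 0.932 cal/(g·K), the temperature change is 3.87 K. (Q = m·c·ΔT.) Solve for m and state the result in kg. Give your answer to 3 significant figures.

Rearranging: m = Q/(c·ΔT).
Q = 2310 cal = 9665 J; c = 0.932 cal/(g·K) = 3899 J/(kg·K); ΔT = 3.87 K.
m = 0.6404 kg

0.640 kg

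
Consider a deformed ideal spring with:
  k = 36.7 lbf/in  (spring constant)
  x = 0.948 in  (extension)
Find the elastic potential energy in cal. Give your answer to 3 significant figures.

Directly: U = ½kx².
k = 36.7 lbf/in = 6427 N/m; x = 0.948 in = 0.02408 m.
U = 1.863 J
1.863 J × (1 cal / 4.184 J) = 0.4453 cal

0.445 cal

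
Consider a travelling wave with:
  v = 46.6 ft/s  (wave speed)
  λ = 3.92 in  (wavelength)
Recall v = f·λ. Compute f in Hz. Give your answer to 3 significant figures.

Solving v = f·λ for f: f = v/λ.
v = 46.6 ft/s = 14.20 m/s; λ = 3.92 in = 0.09957 m.
f = 142.7 Hz

143 Hz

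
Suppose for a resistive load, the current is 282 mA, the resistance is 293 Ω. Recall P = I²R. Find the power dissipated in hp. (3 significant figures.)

0.0312 hp

Directly: P = I²R.
I = 282 mA = 0.2820 A; R = 293 Ω.
P = 23.30 W  (the unit combination reduces to kg·m²/s³ = W)
23.30 W × (1 hp / 745.7 W) = 0.03125 hp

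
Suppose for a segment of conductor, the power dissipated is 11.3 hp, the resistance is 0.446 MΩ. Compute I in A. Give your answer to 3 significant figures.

Rearranging P = I²R for I: I = √(P/R).
P = 11.3 hp = 8426 W; R = 0.446 MΩ = 4.460×10^5 Ω.
I = 0.1375 A

0.137 A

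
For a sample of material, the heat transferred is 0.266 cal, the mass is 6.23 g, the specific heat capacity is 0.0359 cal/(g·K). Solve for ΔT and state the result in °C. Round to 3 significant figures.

1.19 °C

Rearranging Q = m·c·ΔT for ΔT: ΔT = Q/(m·c).
Q = 0.266 cal = 1.113 J; m = 6.23 g = 0.006230 kg; c = 0.0359 cal/(g·K) = 150.2 J/(kg·K).
ΔT = 1.189 K
Since 1 °C = 1 K, 1.189 °C.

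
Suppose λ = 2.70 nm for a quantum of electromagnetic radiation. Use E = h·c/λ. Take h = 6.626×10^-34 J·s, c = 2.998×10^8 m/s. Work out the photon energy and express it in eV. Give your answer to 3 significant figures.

E is given directly by: E = hc/λ.
λ = 2.70 nm = 2.700×10^-9 m; h = 6.626×10^-34 J·s; c = 2.998×10^8 m/s.
E = 7.357×10^-17 J
7.357×10^-17 J × (1 eV / 1.602×10^-19 J) = 459.2 eV

459 eV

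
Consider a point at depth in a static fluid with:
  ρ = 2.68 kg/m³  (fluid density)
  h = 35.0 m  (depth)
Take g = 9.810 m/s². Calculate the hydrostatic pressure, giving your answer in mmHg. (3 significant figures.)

6.90 mmHg

P is given directly by: P = ρgh.
ρ = 2.68 kg/m³; h = 35.0 m; g = 9.810 m/s².
P = 920.2 Pa  (the unit combination reduces to kg/(m·s²) = Pa)
920.2 Pa × (1 mmHg / 133.3 Pa) = 6.902 mmHg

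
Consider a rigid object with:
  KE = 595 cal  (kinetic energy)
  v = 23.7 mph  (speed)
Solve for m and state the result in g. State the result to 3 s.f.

44400 g

Rearranging: m = 2·KE/v².
KE = 595 cal = 2489 J; v = 23.7 mph = 10.59 m/s.
m = 44.36 kg
44.36 kg × (1 g / 0.001000 kg) = 44356 g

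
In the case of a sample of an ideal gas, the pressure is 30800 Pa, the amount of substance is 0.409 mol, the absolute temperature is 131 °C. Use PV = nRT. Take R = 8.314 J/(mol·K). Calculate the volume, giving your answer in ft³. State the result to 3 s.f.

1.58 ft³

Solving PV = nRT for V: V = nRT/P.
P = 30800 Pa; n = 0.409 mol; T = 131 °C = 404.1 K; R = 8.314 J/(mol·K).
V = 0.04462 m³
0.04462 m³ × (1 ft³ / 0.02832 m³) = 1.576 ft³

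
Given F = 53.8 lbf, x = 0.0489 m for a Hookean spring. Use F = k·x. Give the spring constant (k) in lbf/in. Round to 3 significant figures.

From Hooke's law: k = F/x.
F = 53.8 lbf = 239.3 N; x = 0.0489 m.
k = 4894 N/m
4894 N/m × (1 lbf/in / 175.1 N/m) = 27.95 lbf/in

27.9 lbf/in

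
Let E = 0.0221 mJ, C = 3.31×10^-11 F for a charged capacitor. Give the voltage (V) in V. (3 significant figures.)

Rearranging E = ½C·V² for V: V = √(2E/C).
E = 0.0221 mJ = 2.210×10^-5 J; C = 3.31×10^-11 F.
V = 1156 V

1160 V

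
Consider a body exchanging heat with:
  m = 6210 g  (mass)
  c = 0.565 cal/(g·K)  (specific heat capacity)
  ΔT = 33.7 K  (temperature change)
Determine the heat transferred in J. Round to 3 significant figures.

Directly: Q = mcΔT.
m = 6210 g = 6.210 kg; c = 0.565 cal/(g·K) = 2364 J/(kg·K); ΔT = 33.7 K.
Q = 4.947×10^5 J  (the unit combination reduces to kg·m²/s² = J)

4.95×10^5 J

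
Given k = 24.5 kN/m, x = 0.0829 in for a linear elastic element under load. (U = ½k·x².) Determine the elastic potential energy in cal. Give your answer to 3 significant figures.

U is given directly by: U = ½kx².
k = 24.5 kN/m = 24500 N/m; x = 0.0829 in = 0.002106 m.
U = 0.05431 J
0.05431 J × (1 cal / 4.184 J) = 0.01298 cal

0.0130 cal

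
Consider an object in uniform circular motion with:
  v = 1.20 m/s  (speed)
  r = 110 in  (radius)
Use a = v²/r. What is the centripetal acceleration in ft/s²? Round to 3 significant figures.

Directly: a = v²/r.
v = 1.20 m/s; r = 110 in = 2.794 m.
a = 0.5154 m/s²
0.5154 m/s² × (1 ft/s² / 0.3048 m/s²) = 1.691 ft/s²

1.69 ft/s²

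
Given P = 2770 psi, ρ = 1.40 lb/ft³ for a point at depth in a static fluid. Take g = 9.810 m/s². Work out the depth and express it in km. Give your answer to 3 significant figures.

Rearranging P = ρ·g·h for h: h = P/(ρ·g).
P = 2770 psi = 1.910×10^7 Pa; ρ = 1.40 lb/ft³ = 22.43 kg/m³; g = 9.810 m/s².
h = 86812 m
86812 m × (1 km / 1000 m) = 86.81 km

86.8 km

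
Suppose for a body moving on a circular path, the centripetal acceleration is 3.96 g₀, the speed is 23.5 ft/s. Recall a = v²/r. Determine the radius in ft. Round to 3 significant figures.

Solving a = v²/r for r: r = v²/a.
a = 3.96 g₀ = 38.83 m/s²; v = 23.5 ft/s = 7.163 m/s.
r = 1.321 m
1.321 m × (1 ft / 0.3048 m) = 4.334 ft

4.33 ft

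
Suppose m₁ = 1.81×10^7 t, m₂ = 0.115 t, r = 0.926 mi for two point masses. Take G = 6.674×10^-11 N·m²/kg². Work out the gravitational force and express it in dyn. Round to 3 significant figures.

From Newton's law of gravitation: F = Gm₁m₂/r².
m₁ = 1.81×10^7 t = 1.810×10^10 kg; m₂ = 0.115 t = 115.0 kg; r = 0.926 mi = 1490 m; G = 6.674×10^-11 N·m²/kg².
F = 6.255×10^-5 N
6.255×10^-5 N × (1 dyn / 1.000×10^-5 N) = 6.255 dyn

6.26 dyn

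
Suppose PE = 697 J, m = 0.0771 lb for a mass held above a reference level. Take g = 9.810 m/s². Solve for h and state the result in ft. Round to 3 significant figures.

6670 ft

Rearranging: h = PE/(m·g).
PE = 697 J; m = 0.0771 lb = 0.03497 kg; g = 9.810 m/s².
h = 2032 m
2032 m × (1 ft / 0.3048 m) = 6665 ft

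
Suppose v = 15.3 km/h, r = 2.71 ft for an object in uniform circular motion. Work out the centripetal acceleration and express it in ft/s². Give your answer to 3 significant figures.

71.7 ft/s²

Directly: a = v²/r.
v = 15.3 km/h = 4.250 m/s; r = 2.71 ft = 0.8260 m.
a = 21.87 m/s²
21.87 m/s² × (1 ft/s² / 0.3048 m/s²) = 71.74 ft/s²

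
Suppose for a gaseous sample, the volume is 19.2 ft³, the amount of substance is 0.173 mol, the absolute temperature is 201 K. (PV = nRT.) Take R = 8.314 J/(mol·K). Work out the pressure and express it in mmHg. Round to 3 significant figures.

3.99 mmHg

Directly: P = nRT/V.
V = 19.2 ft³ = 0.5437 m³; n = 0.173 mol; T = 201 K; R = 8.314 J/(mol·K).
P = 531.7 Pa  (the unit combination reduces to kg/(m·s²) = Pa)
531.7 Pa × (1 mmHg / 133.3 Pa) = 3.988 mmHg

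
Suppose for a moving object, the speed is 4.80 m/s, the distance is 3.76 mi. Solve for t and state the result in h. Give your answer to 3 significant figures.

Solving v = d/t for t: t = d/v.
v = 4.80 m/s; d = 3.76 mi = 6051 m.
t = 1261 s
1261 s × (1 h / 3600 s) = 0.3502 h

0.350 h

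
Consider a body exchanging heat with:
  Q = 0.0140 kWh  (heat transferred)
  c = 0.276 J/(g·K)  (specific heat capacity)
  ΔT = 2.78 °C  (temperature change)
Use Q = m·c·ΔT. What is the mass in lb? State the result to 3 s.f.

Rearranging Q = m·c·ΔT for m: m = Q/(c·ΔT).
Q = 0.0140 kWh = 50400 J; c = 0.276 J/(g·K) = 276.0 J/(kg·K); ΔT = 2.78 °C = 2.780 K.
m = 65.69 kg
65.69 kg × (1 lb / 0.4536 kg) = 144.8 lb

145 lb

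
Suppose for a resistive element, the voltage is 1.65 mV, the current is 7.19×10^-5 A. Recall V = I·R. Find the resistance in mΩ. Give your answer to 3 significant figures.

22900 mΩ

Rearranging V = I·R for R: R = V/I.
V = 1.65 mV = 0.001650 V; I = 7.19×10^-5 A.
R = 22.95 Ω
22.95 Ω × (1 mΩ / 0.001000 Ω) = 22949 mΩ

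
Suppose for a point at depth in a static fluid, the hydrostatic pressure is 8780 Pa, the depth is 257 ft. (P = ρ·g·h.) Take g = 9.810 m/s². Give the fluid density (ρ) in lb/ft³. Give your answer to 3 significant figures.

Rearranging: ρ = P/(g·h).
P = 8780 Pa; h = 257 ft = 78.33 m; g = 9.810 m/s².
ρ = 11.43 kg/m³
11.43 kg/m³ × (1 lb/ft³ / 16.02 kg/m³) = 0.7133 lb/ft³

0.713 lb/ft³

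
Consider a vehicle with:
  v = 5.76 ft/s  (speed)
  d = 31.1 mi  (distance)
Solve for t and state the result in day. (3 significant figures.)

Rearranging: t = d/v.
v = 5.76 ft/s = 1.756 m/s; d = 31.1 mi = 50051 m.
t = 28508 s
28508 s × (1 day / 86400 s) = 0.3300 day

0.330 day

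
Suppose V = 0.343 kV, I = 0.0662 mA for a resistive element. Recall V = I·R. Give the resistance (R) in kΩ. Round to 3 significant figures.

From Ohm's law: R = V/I.
V = 0.343 kV = 343.0 V; I = 0.0662 mA = 6.620×10^-5 A.
R = 5.181×10^6 Ω
5.181×10^6 Ω × (1 kΩ / 1000 Ω) = 5181 kΩ

5180 kΩ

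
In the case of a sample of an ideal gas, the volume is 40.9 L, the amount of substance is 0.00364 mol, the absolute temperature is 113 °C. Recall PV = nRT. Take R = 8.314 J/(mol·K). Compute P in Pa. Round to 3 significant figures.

From the ideal-gas law: P = nRT/V.
V = 40.9 L = 0.04090 m³; n = 0.00364 mol; T = 113 °C = 386.1 K; R = 8.314 J/(mol·K).
P = 285.7 Pa

286 Pa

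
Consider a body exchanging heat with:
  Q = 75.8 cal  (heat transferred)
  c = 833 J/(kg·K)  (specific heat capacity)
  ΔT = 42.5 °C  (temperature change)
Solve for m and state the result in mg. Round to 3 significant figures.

Rearranging Q = m·c·ΔT for m: m = Q/(c·ΔT).
Q = 75.8 cal = 317.1 J; c = 833 J/(kg·K); ΔT = 42.5 °C = 42.50 K.
m = 0.008958 kg
0.008958 kg × (1 mg / 1.000×10^-6 kg) = 8958 mg

8960 mg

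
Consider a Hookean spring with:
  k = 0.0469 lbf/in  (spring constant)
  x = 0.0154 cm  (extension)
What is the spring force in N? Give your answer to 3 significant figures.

From Hooke's law: F = kx.
k = 0.0469 lbf/in = 8.213 N/m; x = 0.0154 cm = 1.540×10^-4 m.
F = 0.001265 N  (the unit combination reduces to kg·m/s² = N)

0.00126 N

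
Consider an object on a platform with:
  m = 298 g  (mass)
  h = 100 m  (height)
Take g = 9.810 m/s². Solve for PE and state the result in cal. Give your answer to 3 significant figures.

PE is given directly by: PE = mgh.
m = 298 g = 0.2980 kg; h = 100 m; g = 9.810 m/s².
PE = 292.3 J
292.3 J × (1 cal / 4.184 J) = 69.87 cal

69.9 cal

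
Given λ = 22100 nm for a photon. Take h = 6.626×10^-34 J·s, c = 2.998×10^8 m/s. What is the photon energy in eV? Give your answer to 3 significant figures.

E is given directly by: E = hc/λ.
λ = 22100 nm = 2.210×10^-5 m; h = 6.626×10^-34 J·s; c = 2.998×10^8 m/s.
E = 8.989×10^-21 J
8.989×10^-21 J × (1 eV / 1.602×10^-19 J) = 0.05610 eV

0.0561 eV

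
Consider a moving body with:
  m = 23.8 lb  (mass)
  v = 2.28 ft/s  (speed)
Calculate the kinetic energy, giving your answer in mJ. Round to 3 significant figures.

KE is given directly by: KE = ½mv².
m = 23.8 lb = 10.80 kg; v = 2.28 ft/s = 0.6949 m/s.
KE = 2.607 J
2.607 J × (1 mJ / 0.001000 J) = 2607 mJ

2610 mJ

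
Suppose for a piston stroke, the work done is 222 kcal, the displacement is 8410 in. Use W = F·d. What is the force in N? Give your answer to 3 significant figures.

4350 N

Rearranging W = F·d for F: F = W/d.
W = 222 kcal = 9.288×10^5 J; d = 8410 in = 213.6 m.
F = 4348 N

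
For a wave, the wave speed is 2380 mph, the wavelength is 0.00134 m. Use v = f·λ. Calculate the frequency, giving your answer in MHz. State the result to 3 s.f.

0.794 MHz

Rearranging v = f·λ for f: f = v/λ.
v = 2380 mph = 1064 m/s; λ = 0.00134 m.
f = 7.940×10^5 Hz
7.940×10^5 Hz × (1 MHz / 1.000×10^6 Hz) = 0.7940 MHz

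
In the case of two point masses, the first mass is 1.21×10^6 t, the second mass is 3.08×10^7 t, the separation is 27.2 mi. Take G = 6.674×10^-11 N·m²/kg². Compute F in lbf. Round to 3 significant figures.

From Newton's law of gravitation: F = Gm₁m₂/r².
m₁ = 1.21×10^6 t = 1.210×10^9 kg; m₂ = 3.08×10^7 t = 3.080×10^10 kg; r = 27.2 mi = 43774 m; G = 6.674×10^-11 N·m²/kg².
F = 1.298 N
1.298 N × (1 lbf / 4.448 N) = 0.2918 lbf

0.292 lbf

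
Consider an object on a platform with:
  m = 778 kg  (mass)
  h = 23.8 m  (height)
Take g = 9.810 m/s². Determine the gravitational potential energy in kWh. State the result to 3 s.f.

0.0505 kWh

Directly: PE = mgh.
m = 778 kg; h = 23.8 m; g = 9.810 m/s².
PE = 1.816×10^5 J  (the unit combination reduces to kg·m²/s² = J)
1.816×10^5 J × (1 kWh / 3.600×10^6 J) = 0.05046 kWh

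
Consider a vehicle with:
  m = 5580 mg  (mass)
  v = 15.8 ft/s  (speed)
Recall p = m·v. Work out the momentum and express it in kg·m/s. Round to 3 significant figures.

p is given directly by: p = mv.
m = 5580 mg = 0.005580 kg; v = 15.8 ft/s = 4.816 m/s.
p = 0.02687 kg·m/s  (the unit combination reduces to kg·m/s = kg·m/s)

0.0269 kg·m/s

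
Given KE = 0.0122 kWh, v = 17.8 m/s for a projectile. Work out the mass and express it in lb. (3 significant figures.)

Solving KE = ½mv² for m: m = 2·KE/v².
KE = 0.0122 kWh = 43920 J; v = 17.8 m/s.
m = 277.2 kg
277.2 kg × (1 lb / 0.4536 kg) = 611.2 lb

611 lb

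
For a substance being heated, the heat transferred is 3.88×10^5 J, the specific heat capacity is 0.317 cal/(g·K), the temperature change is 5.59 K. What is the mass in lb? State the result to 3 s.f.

Rearranging: m = Q/(c·ΔT).
Q = 3.88×10^5 J; c = 0.317 cal/(g·K) = 1326 J/(kg·K); ΔT = 5.59 K.
m = 52.33 kg
52.33 kg × (1 lb / 0.4536 kg) = 115.4 lb

115 lb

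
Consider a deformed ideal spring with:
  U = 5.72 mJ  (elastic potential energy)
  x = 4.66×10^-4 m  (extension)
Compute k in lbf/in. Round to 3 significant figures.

301 lbf/in

Rearranging U = ½k·x² for k: k = 2U/x².
U = 5.72 mJ = 0.005720 J; x = 4.66×10^-4 m.
k = 52681 N/m
52681 N/m × (1 lbf/in / 175.1 N/m) = 300.8 lbf/in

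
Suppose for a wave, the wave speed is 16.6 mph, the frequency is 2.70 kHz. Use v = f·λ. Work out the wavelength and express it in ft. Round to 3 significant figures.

Solving v = f·λ for λ: λ = v/f.
v = 16.6 mph = 7.421 m/s; f = 2.70 kHz = 2700 Hz.
λ = 0.002748 m
0.002748 m × (1 ft / 0.3048 m) = 0.009017 ft

0.00902 ft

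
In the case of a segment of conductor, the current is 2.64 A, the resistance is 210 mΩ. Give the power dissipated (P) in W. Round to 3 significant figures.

P is given directly by: P = I²R.
I = 2.64 A; R = 210 mΩ = 0.2100 Ω.
P = 1.464 W  (the unit combination reduces to kg·m²/s³ = W)

1.46 W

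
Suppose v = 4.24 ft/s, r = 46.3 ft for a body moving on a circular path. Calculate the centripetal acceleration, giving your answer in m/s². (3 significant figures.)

Directly: a = v²/r.
v = 4.24 ft/s = 1.292 m/s; r = 46.3 ft = 14.11 m.
a = 0.1183 m/s²

0.118 m/s²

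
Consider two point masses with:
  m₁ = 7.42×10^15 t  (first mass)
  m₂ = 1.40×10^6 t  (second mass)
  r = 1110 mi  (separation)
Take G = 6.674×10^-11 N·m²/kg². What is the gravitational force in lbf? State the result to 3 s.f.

48800 lbf

Directly: F = Gm₁m₂/r².
m₁ = 7.42×10^15 t = 7.420×10^18 kg; m₂ = 1.40×10^6 t = 1.400×10^9 kg; r = 1110 mi = 1.786×10^6 m; G = 6.674×10^-11 N·m²/kg².
F = 2.173×10^5 N  (the unit combination reduces to kg·m/s² = N)
2.173×10^5 N × (1 lbf / 4.448 N) = 48841 lbf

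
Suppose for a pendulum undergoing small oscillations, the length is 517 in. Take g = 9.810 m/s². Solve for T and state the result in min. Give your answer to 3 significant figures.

Directly: T = 2π√(L/g).
L = 517 in = 13.13 m; g = 9.810 m/s².
T = 7.270 s
7.270 s × (1 min / 60.00 s) = 0.1212 min

0.121 min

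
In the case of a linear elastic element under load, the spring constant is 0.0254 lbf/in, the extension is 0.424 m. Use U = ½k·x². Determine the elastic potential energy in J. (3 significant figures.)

Directly: U = ½kx².
k = 0.0254 lbf/in = 4.448 N/m; x = 0.424 m.
U = 0.3998 J  (the unit combination reduces to kg·m²/s² = J)

0.400 J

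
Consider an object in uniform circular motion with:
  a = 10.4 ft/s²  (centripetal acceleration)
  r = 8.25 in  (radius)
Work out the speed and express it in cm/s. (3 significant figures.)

81.5 cm/s

Rearranging: v = √(a·r).
a = 10.4 ft/s² = 3.170 m/s²; r = 8.25 in = 0.2095 m.
v = 0.8150 m/s
0.8150 m/s × (1 cm/s / 0.01000 m/s) = 81.50 cm/s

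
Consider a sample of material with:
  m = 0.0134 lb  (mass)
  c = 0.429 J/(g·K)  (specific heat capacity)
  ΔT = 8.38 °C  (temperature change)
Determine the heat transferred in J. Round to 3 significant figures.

21.9 J

Directly: Q = mcΔT.
m = 0.0134 lb = 0.006078 kg; c = 0.429 J/(g·K) = 429.0 J/(kg·K); ΔT = 8.38 °C = 8.380 K.
Q = 21.85 J  (the unit combination reduces to kg·m²/s² = J)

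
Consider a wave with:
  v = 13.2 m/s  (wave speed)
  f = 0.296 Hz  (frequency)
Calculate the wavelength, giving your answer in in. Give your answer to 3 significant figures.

1760 in

Solving v = f·λ for λ: λ = v/f.
v = 13.2 m/s; f = 0.296 Hz.
λ = 44.59 m
44.59 m × (1 in / 0.02540 m) = 1756 in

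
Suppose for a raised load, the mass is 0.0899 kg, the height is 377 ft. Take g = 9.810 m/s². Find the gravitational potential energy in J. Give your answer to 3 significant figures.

Directly: PE = mgh.
m = 0.0899 kg; h = 377 ft = 114.9 m; g = 9.810 m/s².
PE = 101.3 J  (the unit combination reduces to kg·m²/s² = J)

101 J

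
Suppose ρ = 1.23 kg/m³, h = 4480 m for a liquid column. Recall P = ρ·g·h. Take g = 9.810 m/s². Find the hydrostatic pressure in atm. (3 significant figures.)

Directly: P = ρgh.
ρ = 1.23 kg/m³; h = 4480 m; g = 9.810 m/s².
P = 54057 Pa
54057 Pa × (1 atm / 1.013×10^5 Pa) = 0.5335 atm

0.534 atm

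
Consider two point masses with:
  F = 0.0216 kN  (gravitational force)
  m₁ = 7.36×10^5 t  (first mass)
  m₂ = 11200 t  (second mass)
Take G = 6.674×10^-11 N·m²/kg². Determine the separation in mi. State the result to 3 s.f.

0.0992 mi

From Newton's law of gravitation: r = √(G·m₁m₂/F).
F = 0.0216 kN = 21.60 N; m₁ = 7.36×10^5 t = 7.360×10^8 kg; m₂ = 11200 t = 1.120×10^7 kg; G = 6.674×10^-11 N·m²/kg².
r = 159.6 m
159.6 m × (1 mi / 1609 m) = 0.09917 mi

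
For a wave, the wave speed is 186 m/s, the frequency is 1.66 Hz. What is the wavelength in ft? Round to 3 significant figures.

Rearranging: λ = v/f.
v = 186 m/s; f = 1.66 Hz.
λ = 112.0 m
112.0 m × (1 ft / 0.3048 m) = 367.6 ft

368 ft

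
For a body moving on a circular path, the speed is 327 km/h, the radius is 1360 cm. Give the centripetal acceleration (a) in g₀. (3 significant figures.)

61.9 g₀

a is given directly by: a = v²/r.
v = 327 km/h = 90.83 m/s; r = 1360 cm = 13.60 m.
a = 606.7 m/s²
606.7 m/s² × (1 g₀ / 9.807 m/s²) = 61.86 g₀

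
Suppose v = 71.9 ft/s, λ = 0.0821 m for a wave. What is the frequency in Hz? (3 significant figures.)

Solving v = f·λ for f: f = v/λ.
v = 71.9 ft/s = 21.92 m/s; λ = 0.0821 m.
f = 266.9 Hz

267 Hz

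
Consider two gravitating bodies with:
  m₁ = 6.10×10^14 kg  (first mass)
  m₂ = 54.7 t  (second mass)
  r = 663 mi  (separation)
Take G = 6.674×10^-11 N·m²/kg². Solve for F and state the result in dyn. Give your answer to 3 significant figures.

From Newton's law of gravitation: F = Gm₁m₂/r².
m₁ = 6.10×10^14 kg; m₂ = 54.7 t = 54700 kg; r = 663 mi = 1.067×10^6 m; G = 6.674×10^-11 N·m²/kg².
F = 0.001956 N  (the unit combination reduces to kg·m/s² = N)
0.001956 N × (1 dyn / 1.000×10^-5 N) = 195.6 dyn

196 dyn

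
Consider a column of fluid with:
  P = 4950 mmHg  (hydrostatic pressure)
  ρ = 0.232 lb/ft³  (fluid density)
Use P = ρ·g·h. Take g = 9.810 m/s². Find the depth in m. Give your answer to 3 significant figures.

18100 m

Solving P = ρ·g·h for h: h = P/(ρ·g).
P = 4950 mmHg = 6.599×10^5 Pa; ρ = 0.232 lb/ft³ = 3.716 kg/m³; g = 9.810 m/s².
h = 18102 m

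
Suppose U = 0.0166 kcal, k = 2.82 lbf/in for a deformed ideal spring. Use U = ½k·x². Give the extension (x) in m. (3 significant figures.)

Rearranging: x = √(2U/k).
U = 0.0166 kcal = 69.45 J; k = 2.82 lbf/in = 493.9 N/m.
x = 0.5304 m

0.530 m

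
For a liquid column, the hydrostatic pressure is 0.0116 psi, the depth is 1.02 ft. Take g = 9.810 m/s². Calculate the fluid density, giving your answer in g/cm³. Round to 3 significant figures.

Rearranging P = ρ·g·h for ρ: ρ = P/(g·h).
P = 0.0116 psi = 79.98 Pa; h = 1.02 ft = 0.3109 m; g = 9.810 m/s².
ρ = 26.22 kg/m³
26.22 kg/m³ × (1 g/cm³ / 1000 kg/m³) = 0.02622 g/cm³

0.0262 g/cm³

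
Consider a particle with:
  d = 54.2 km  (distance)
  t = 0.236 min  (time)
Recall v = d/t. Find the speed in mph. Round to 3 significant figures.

8560 mph

Directly: v = d/t.
d = 54.2 km = 54200 m; t = 0.236 min = 14.16 s.
v = 3828 m/s
3828 m/s × (1 mph / 0.4470 m/s) = 8562 mph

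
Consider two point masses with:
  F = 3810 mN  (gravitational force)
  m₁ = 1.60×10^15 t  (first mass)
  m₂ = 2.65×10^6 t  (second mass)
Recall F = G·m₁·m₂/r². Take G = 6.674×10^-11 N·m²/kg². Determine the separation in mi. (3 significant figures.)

Rearranging F = G·m₁·m₂/r² for r: r = √(G·m₁m₂/F).
F = 3810 mN = 3.810 N; m₁ = 1.60×10^15 t = 1.600×10^18 kg; m₂ = 2.65×10^6 t = 2.650×10^9 kg; G = 6.674×10^-11 N·m²/kg².
r = 2.725×10^8 m
2.725×10^8 m × (1 mi / 1609 m) = 1.693×10^5 mi

1.69×10^5 mi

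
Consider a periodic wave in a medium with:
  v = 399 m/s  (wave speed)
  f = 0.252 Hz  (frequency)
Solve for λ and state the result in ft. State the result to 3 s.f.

Rearranging: λ = v/f.
v = 399 m/s; f = 0.252 Hz.
λ = 1583 m
1583 m × (1 ft / 0.3048 m) = 5195 ft

5190 ft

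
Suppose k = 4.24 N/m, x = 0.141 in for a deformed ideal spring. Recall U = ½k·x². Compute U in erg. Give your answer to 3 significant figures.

272 erg

U is given directly by: U = ½kx².
k = 4.24 N/m; x = 0.141 in = 0.003581 m.
U = 2.719×10^-5 J  (the unit combination reduces to kg·m²/s² = J)
2.719×10^-5 J × (1 erg / 1.000×10^-7 J) = 271.9 erg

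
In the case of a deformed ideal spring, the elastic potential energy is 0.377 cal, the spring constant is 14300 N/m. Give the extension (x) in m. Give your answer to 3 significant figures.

Solving U = ½k·x² for x: x = √(2U/k).
U = 0.377 cal = 1.577 J; k = 14300 N/m.
x = 0.01485 m

0.0149 m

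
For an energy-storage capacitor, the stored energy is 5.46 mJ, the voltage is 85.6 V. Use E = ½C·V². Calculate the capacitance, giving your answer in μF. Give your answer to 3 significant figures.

Rearranging E = ½C·V² for C: C = 2E/V².
E = 5.46 mJ = 0.005460 J; V = 85.6 V.
C = 1.490×10^-6 F
1.490×10^-6 F × (1 μF / 1.000×10^-6 F) = 1.490 μF

1.49 μF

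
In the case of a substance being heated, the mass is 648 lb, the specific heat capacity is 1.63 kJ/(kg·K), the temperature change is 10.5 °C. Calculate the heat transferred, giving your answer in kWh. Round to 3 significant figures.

Q is given directly by: Q = mcΔT.
m = 648 lb = 293.9 kg; c = 1.63 kJ/(kg·K) = 1630 J/(kg·K); ΔT = 10.5 °C = 10.50 K.
Q = 5.031×10^6 J
5.031×10^6 J × (1 kWh / 3.600×10^6 J) = 1.397 kWh

1.40 kWh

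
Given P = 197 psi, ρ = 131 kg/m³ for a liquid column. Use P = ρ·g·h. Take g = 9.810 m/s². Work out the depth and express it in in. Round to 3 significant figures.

Rearranging P = ρ·g·h for h: h = P/(ρ·g).
P = 197 psi = 1.358×10^6 Pa; ρ = 131 kg/m³; g = 9.810 m/s².
h = 1057 m
1057 m × (1 in / 0.02540 m) = 41611 in

41600 in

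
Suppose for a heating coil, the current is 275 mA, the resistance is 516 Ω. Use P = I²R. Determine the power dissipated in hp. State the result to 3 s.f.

0.0523 hp

Directly: P = I²R.
I = 275 mA = 0.2750 A; R = 516 Ω.
P = 39.02 W
39.02 W × (1 hp / 745.7 W) = 0.05233 hp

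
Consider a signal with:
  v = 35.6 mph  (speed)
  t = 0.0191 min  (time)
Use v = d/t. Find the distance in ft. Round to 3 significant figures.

Solving v = d/t for d: d = v·t.
v = 35.6 mph = 15.91 m/s; t = 0.0191 min = 1.146 s.
d = 18.24 m
18.24 m × (1 ft / 0.3048 m) = 59.84 ft

59.8 ft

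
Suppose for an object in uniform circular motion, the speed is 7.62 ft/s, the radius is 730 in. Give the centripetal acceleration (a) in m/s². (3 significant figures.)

0.291 m/s²

Directly: a = v²/r.
v = 7.62 ft/s = 2.323 m/s; r = 730 in = 18.54 m.
a = 0.2909 m/s²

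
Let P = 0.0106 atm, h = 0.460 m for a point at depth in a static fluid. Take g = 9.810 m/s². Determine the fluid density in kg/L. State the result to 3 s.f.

Rearranging P = ρ·g·h for ρ: ρ = P/(g·h).
P = 0.0106 atm = 1074 Pa; h = 0.460 m; g = 9.810 m/s².
ρ = 238.0 kg/m³
238.0 kg/m³ × (1 kg/L / 1000 kg/m³) = 0.2380 kg/L

0.238 kg/L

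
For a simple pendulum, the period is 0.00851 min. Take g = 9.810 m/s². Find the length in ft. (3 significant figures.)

Solving T = 2π√(L/g) for L: L = g·(T/2π)².
T = 0.00851 min = 0.5106 s; g = 9.810 m/s².
L = 0.06478 m
0.06478 m × (1 ft / 0.3048 m) = 0.2125 ft

0.213 ft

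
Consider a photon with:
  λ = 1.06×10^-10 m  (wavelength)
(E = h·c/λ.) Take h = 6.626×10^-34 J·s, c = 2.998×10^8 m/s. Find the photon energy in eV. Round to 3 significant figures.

E is given directly by: E = hc/λ.
λ = 1.06×10^-10 m; h = 6.626×10^-34 J·s; c = 2.998×10^8 m/s.
E = 1.874×10^-15 J  (the unit combination reduces to kg·m²/s² = J)
1.874×10^-15 J × (1 eV / 1.602×10^-19 J) = 11697 eV

11700 eV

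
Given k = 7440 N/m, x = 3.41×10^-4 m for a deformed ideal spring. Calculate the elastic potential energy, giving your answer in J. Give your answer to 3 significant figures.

4.33×10^-4 J

Directly: U = ½kx².
k = 7440 N/m; x = 3.41×10^-4 m.
U = 4.326×10^-4 J  (the unit combination reduces to kg·m²/s² = J)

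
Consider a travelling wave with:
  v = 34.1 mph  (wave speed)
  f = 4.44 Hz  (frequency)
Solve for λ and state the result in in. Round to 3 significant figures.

Solving v = f·λ for λ: λ = v/f.
v = 34.1 mph = 15.24 m/s; f = 4.44 Hz.
λ = 3.433 m
3.433 m × (1 in / 0.02540 m) = 135.2 in

135 in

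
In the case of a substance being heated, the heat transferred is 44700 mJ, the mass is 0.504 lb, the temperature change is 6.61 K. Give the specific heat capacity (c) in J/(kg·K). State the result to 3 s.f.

Rearranging: c = Q/(m·ΔT).
Q = 44700 mJ = 44.70 J; m = 0.504 lb = 0.2286 kg; ΔT = 6.61 K.
c = 29.58 J/(kg·K)

29.6 J/(kg·K)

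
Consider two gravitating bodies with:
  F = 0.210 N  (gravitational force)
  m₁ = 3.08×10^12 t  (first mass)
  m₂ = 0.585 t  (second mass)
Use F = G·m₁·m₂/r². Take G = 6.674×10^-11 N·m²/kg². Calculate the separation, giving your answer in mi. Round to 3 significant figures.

14.9 mi

From Newton's law of gravitation: r = √(G·m₁m₂/F).
F = 0.210 N; m₁ = 3.08×10^12 t = 3.080×10^15 kg; m₂ = 0.585 t = 585.0 kg; G = 6.674×10^-11 N·m²/kg².
r = 23930 m
23930 m × (1 mi / 1609 m) = 14.87 mi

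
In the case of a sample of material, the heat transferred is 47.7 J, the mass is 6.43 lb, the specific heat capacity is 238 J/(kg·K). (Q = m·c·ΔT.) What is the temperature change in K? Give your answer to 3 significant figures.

0.0687 K

Rearranging Q = m·c·ΔT for ΔT: ΔT = Q/(m·c).
Q = 47.7 J; m = 6.43 lb = 2.917 kg; c = 238 J/(kg·K).
ΔT = 0.06872 K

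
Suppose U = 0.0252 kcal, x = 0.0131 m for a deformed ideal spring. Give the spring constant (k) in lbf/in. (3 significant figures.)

Solving U = ½k·x² for k: k = 2U/x².
U = 0.0252 kcal = 105.4 J; x = 0.0131 m.
k = 1.229×10^6 N/m
1.229×10^6 N/m × (1 lbf/in / 175.1 N/m) = 7017 lbf/in

7020 lbf/in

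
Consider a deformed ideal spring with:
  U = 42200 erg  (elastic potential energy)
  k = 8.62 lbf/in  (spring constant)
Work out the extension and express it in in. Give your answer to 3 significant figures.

Rearranging U = ½k·x² for x: x = √(2U/k).
U = 42200 erg = 0.004220 J; k = 8.62 lbf/in = 1510 N/m.
x = 0.002365 m
0.002365 m × (1 in / 0.02540 m) = 0.09309 in

0.0931 in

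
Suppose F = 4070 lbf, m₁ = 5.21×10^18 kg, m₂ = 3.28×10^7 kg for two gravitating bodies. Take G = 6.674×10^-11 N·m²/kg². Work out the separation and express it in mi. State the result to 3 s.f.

Rearranging F = G·m₁·m₂/r² for r: r = √(G·m₁m₂/F).
F = 4070 lbf = 18104 N; m₁ = 5.21×10^18 kg; m₂ = 3.28×10^7 kg; G = 6.674×10^-11 N·m²/kg².
r = 7.937×10^5 m
7.937×10^5 m × (1 mi / 1609 m) = 493.2 mi

493 mi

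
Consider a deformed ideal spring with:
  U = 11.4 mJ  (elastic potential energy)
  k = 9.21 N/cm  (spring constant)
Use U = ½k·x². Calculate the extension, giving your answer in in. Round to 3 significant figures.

Rearranging U = ½k·x² for x: x = √(2U/k).
U = 11.4 mJ = 0.01140 J; k = 9.21 N/cm = 921.0 N/m.
x = 0.004976 m
0.004976 m × (1 in / 0.02540 m) = 0.1959 in

0.196 in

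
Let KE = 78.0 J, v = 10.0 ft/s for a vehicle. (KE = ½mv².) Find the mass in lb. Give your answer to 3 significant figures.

Solving KE = ½mv² for m: m = 2·KE/v².
KE = 78.0 J; v = 10.0 ft/s = 3.048 m/s.
m = 16.79 kg
16.79 kg × (1 lb / 0.4536 kg) = 37.02 lb

37.0 lb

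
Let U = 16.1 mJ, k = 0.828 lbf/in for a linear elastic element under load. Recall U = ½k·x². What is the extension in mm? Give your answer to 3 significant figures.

14.9 mm

Rearranging: x = √(2U/k).
U = 16.1 mJ = 0.01610 J; k = 0.828 lbf/in = 145.0 N/m.
x = 0.01490 m
0.01490 m × (1 mm / 0.001000 m) = 14.90 mm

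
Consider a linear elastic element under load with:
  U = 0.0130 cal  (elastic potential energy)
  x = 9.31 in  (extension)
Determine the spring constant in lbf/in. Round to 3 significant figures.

Solving U = ½k·x² for k: k = 2U/x².
U = 0.0130 cal = 0.05439 J; x = 9.31 in = 0.2365 m.
k = 1.945 N/m
1.945 N/m × (1 lbf/in / 175.1 N/m) = 0.01111 lbf/in

0.0111 lbf/in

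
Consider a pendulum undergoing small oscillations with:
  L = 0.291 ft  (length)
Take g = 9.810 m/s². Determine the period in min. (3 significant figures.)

0.00996 min

Directly: T = 2π√(L/g).
L = 0.291 ft = 0.08870 m; g = 9.810 m/s².
T = 0.5974 s
0.5974 s × (1 min / 60.00 s) = 0.009957 min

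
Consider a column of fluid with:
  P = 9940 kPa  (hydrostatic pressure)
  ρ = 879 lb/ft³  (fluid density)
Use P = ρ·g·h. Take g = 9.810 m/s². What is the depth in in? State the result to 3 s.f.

Solving P = ρ·g·h for h: h = P/(ρ·g).
P = 9940 kPa = 9.940×10^6 Pa; ρ = 879 lb/ft³ = 14080 kg/m³; g = 9.810 m/s².
h = 71.96 m
71.96 m × (1 in / 0.02540 m) = 2833 in

2830 in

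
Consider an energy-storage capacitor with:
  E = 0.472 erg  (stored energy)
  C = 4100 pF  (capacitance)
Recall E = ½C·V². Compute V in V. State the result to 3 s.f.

4.80 V

Rearranging E = ½C·V² for V: V = √(2E/C).
E = 0.472 erg = 4.720×10^-8 J; C = 4100 pF = 4.100×10^-9 F.
V = 4.798 V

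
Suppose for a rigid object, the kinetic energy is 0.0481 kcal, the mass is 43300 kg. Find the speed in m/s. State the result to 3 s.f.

Rearranging KE = ½mv² for v: v = √(2·KE/m).
KE = 0.0481 kcal = 201.3 J; m = 43300 kg.
v = 0.09641 m/s

0.0964 m/s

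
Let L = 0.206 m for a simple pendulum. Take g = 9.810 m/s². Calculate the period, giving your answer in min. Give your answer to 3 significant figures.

0.0152 min

T is given directly by: T = 2π√(L/g).
L = 0.206 m; g = 9.810 m/s².
T = 0.9105 s
0.9105 s × (1 min / 60.00 s) = 0.01517 min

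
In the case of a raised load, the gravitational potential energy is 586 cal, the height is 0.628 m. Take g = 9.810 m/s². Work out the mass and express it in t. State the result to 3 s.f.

0.398 t

Rearranging: m = PE/(g·h).
PE = 586 cal = 2452 J; h = 0.628 m; g = 9.810 m/s².
m = 398.0 kg
398.0 kg × (1 t / 1000 kg) = 0.3980 t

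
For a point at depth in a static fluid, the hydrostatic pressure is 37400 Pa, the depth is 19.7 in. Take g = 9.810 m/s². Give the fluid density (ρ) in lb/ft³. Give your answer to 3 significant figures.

Rearranging: ρ = P/(g·h).
P = 37400 Pa; h = 19.7 in = 0.5004 m; g = 9.810 m/s².
ρ = 7619 kg/m³
7619 kg/m³ × (1 lb/ft³ / 16.02 kg/m³) = 475.6 lb/ft³

476 lb/ft³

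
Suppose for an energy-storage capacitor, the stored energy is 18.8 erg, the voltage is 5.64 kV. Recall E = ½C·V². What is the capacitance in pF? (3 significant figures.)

Rearranging E = ½C·V² for C: C = 2E/V².
E = 18.8 erg = 1.880×10^-6 J; V = 5.64 kV = 5640 V.
C = 1.182×10^-13 F
1.182×10^-13 F × (1 pF / 1.000×10^-12 F) = 0.1182 pF

0.118 pF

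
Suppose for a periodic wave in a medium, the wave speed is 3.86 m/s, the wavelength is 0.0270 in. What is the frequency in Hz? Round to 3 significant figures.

Rearranging: f = v/λ.
v = 3.86 m/s; λ = 0.0270 in = 6.858×10^-4 m.
f = 5628 Hz

5630 Hz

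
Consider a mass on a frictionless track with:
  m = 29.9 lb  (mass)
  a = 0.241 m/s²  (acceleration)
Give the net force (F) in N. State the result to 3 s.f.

Directly: F = m·a.
m = 29.9 lb = 13.56 kg; a = 0.241 m/s².
F = 3.269 N

3.27 N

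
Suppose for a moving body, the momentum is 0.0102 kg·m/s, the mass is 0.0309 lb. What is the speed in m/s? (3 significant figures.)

0.728 m/s

Solving p = m·v for v: v = p/m.
p = 0.0102 kg·m/s; m = 0.0309 lb = 0.01402 kg.
v = 0.7277 m/s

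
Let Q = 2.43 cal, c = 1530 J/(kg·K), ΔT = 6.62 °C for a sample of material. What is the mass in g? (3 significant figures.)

Rearranging: m = Q/(c·ΔT).
Q = 2.43 cal = 10.17 J; c = 1530 J/(kg·K); ΔT = 6.62 °C = 6.620 K.
m = 0.001004 kg
0.001004 kg × (1 g / 0.001000 kg) = 1.004 g

1.00 g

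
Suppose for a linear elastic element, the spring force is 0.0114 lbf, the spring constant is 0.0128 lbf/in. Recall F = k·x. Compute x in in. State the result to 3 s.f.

0.891 in

From Hooke's law: x = F/k.
F = 0.0114 lbf = 0.05071 N; k = 0.0128 lbf/in = 2.242 N/m.
x = 0.02262 m
0.02262 m × (1 in / 0.02540 m) = 0.8906 in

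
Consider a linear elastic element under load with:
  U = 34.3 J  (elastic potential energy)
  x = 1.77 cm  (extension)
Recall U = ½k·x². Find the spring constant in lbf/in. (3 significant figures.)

Rearranging U = ½k·x² for k: k = 2U/x².
U = 34.3 J; x = 1.77 cm = 0.01770 m.
k = 2.190×10^5 N/m
2.190×10^5 N/m × (1 lbf/in / 175.1 N/m) = 1250 lbf/in

1250 lbf/in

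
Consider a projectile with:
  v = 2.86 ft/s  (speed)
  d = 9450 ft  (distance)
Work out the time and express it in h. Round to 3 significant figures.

0.918 h

Solving v = d/t for t: t = d/v.
v = 2.86 ft/s = 0.8717 m/s; d = 9450 ft = 2880 m.
t = 3304 s
3304 s × (1 h / 3600 s) = 0.9178 h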